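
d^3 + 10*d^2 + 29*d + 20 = (d + 1)*(d + 4)*(d + 5)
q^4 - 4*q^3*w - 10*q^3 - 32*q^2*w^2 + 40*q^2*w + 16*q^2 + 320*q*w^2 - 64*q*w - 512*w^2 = (q - 8)*(q - 2)*(q - 8*w)*(q + 4*w)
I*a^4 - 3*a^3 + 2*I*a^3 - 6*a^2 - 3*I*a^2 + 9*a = a*(a + 3)*(a + 3*I)*(I*a - I)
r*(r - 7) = r^2 - 7*r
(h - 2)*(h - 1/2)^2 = h^3 - 3*h^2 + 9*h/4 - 1/2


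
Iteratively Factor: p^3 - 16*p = (p)*(p^2 - 16) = p*(p - 4)*(p + 4)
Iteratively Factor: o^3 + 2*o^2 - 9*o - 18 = (o + 2)*(o^2 - 9) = (o - 3)*(o + 2)*(o + 3)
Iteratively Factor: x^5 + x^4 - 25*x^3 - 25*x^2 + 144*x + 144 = (x + 3)*(x^4 - 2*x^3 - 19*x^2 + 32*x + 48) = (x + 3)*(x + 4)*(x^3 - 6*x^2 + 5*x + 12) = (x - 4)*(x + 3)*(x + 4)*(x^2 - 2*x - 3) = (x - 4)*(x + 1)*(x + 3)*(x + 4)*(x - 3)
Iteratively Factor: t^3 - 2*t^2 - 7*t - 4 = (t + 1)*(t^2 - 3*t - 4) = (t - 4)*(t + 1)*(t + 1)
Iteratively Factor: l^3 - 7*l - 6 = (l - 3)*(l^2 + 3*l + 2) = (l - 3)*(l + 1)*(l + 2)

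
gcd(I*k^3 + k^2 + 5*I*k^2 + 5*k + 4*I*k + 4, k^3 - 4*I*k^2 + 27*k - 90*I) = 1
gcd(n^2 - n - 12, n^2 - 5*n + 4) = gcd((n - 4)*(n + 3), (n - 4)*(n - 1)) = n - 4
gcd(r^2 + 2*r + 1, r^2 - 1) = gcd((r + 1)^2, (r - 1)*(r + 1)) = r + 1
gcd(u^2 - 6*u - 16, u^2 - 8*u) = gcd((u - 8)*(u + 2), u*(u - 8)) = u - 8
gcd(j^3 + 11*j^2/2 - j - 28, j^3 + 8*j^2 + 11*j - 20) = j + 4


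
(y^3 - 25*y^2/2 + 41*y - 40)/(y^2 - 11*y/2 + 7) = (2*y^2 - 21*y + 40)/(2*y - 7)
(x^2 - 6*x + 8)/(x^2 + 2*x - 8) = (x - 4)/(x + 4)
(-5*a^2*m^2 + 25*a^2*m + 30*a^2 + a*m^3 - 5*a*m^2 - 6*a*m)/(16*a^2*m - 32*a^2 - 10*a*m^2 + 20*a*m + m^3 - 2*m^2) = a*(-5*a*m^2 + 25*a*m + 30*a + m^3 - 5*m^2 - 6*m)/(16*a^2*m - 32*a^2 - 10*a*m^2 + 20*a*m + m^3 - 2*m^2)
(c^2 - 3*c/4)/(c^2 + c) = (c - 3/4)/(c + 1)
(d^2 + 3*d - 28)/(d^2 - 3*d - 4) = (d + 7)/(d + 1)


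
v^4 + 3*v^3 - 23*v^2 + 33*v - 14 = (v - 2)*(v - 1)^2*(v + 7)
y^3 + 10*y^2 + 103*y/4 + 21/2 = (y + 1/2)*(y + 7/2)*(y + 6)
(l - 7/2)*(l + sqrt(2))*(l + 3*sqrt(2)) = l^3 - 7*l^2/2 + 4*sqrt(2)*l^2 - 14*sqrt(2)*l + 6*l - 21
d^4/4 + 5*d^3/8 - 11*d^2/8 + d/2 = d*(d/4 + 1)*(d - 1)*(d - 1/2)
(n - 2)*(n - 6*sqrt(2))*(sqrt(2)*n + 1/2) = sqrt(2)*n^3 - 23*n^2/2 - 2*sqrt(2)*n^2 - 3*sqrt(2)*n + 23*n + 6*sqrt(2)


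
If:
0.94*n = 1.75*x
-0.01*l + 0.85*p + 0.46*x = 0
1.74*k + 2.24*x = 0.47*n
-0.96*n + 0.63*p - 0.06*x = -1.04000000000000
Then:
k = -0.78448275862069*x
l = 295.229989868288*x - 140.31746031746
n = 1.86170212765957*x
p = 2.93211752786221*x - 1.65079365079365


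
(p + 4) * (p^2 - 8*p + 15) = p^3 - 4*p^2 - 17*p + 60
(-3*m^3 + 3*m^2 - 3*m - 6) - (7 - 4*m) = -3*m^3 + 3*m^2 + m - 13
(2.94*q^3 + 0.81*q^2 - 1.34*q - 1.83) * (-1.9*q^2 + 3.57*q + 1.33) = -5.586*q^5 + 8.9568*q^4 + 9.3479*q^3 - 0.2295*q^2 - 8.3153*q - 2.4339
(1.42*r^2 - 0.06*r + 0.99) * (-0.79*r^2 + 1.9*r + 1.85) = -1.1218*r^4 + 2.7454*r^3 + 1.7309*r^2 + 1.77*r + 1.8315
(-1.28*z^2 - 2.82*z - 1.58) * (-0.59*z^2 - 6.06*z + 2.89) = 0.7552*z^4 + 9.4206*z^3 + 14.3222*z^2 + 1.425*z - 4.5662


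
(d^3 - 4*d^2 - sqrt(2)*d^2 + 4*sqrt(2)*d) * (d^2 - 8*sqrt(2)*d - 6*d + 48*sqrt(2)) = d^5 - 9*sqrt(2)*d^4 - 10*d^4 + 40*d^3 + 90*sqrt(2)*d^3 - 216*sqrt(2)*d^2 - 160*d^2 + 384*d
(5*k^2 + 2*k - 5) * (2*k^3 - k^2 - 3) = 10*k^5 - k^4 - 12*k^3 - 10*k^2 - 6*k + 15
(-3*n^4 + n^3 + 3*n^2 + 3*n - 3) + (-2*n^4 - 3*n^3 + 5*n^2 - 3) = -5*n^4 - 2*n^3 + 8*n^2 + 3*n - 6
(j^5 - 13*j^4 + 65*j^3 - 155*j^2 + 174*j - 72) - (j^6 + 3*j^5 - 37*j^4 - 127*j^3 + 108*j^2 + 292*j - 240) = -j^6 - 2*j^5 + 24*j^4 + 192*j^3 - 263*j^2 - 118*j + 168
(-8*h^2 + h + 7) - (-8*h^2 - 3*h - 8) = 4*h + 15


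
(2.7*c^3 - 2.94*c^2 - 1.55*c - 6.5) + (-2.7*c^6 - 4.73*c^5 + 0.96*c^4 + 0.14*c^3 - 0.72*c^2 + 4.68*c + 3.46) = -2.7*c^6 - 4.73*c^5 + 0.96*c^4 + 2.84*c^3 - 3.66*c^2 + 3.13*c - 3.04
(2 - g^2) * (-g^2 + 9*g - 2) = g^4 - 9*g^3 + 18*g - 4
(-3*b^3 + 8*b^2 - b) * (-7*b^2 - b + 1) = 21*b^5 - 53*b^4 - 4*b^3 + 9*b^2 - b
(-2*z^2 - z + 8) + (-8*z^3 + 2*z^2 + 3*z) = -8*z^3 + 2*z + 8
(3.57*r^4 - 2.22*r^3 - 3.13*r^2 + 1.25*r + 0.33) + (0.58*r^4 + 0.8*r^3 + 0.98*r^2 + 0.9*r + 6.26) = 4.15*r^4 - 1.42*r^3 - 2.15*r^2 + 2.15*r + 6.59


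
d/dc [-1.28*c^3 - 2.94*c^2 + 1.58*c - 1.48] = -3.84*c^2 - 5.88*c + 1.58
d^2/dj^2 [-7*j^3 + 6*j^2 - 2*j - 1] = 12 - 42*j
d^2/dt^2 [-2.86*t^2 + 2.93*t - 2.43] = -5.72000000000000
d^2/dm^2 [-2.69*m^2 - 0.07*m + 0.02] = -5.38000000000000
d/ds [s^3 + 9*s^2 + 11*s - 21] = 3*s^2 + 18*s + 11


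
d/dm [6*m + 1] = 6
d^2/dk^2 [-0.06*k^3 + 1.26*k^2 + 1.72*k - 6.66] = 2.52 - 0.36*k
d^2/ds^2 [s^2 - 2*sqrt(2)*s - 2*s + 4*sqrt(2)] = 2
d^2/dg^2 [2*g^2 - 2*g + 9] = 4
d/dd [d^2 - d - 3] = 2*d - 1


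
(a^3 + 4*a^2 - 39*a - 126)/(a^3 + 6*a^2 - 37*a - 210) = (a + 3)/(a + 5)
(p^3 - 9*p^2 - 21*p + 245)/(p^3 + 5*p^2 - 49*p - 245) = (p - 7)/(p + 7)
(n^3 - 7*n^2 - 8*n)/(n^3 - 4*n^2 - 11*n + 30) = n*(n^2 - 7*n - 8)/(n^3 - 4*n^2 - 11*n + 30)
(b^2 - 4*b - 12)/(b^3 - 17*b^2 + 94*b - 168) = (b + 2)/(b^2 - 11*b + 28)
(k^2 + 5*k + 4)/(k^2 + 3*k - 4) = (k + 1)/(k - 1)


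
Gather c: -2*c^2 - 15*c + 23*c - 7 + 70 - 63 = -2*c^2 + 8*c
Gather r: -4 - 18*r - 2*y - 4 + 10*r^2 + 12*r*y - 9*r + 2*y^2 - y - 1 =10*r^2 + r*(12*y - 27) + 2*y^2 - 3*y - 9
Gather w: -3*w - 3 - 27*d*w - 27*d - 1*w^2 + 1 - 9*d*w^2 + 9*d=-18*d + w^2*(-9*d - 1) + w*(-27*d - 3) - 2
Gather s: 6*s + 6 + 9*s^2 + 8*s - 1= 9*s^2 + 14*s + 5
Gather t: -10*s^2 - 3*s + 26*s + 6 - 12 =-10*s^2 + 23*s - 6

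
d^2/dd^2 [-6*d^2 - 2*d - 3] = -12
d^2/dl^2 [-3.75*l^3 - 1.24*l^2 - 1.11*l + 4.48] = -22.5*l - 2.48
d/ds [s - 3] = 1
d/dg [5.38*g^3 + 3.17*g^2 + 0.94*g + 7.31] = 16.14*g^2 + 6.34*g + 0.94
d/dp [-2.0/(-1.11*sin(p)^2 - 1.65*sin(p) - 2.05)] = -(4.44*sin(p) + 3.3)*cos(p)/(1.11*sin(p)^2 + 1.65*sin(p) + 2.05)^2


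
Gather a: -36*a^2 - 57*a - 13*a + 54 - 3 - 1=-36*a^2 - 70*a + 50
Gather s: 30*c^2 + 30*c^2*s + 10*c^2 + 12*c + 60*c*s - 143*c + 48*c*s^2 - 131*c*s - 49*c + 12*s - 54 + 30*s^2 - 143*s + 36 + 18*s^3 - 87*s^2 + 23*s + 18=40*c^2 - 180*c + 18*s^3 + s^2*(48*c - 57) + s*(30*c^2 - 71*c - 108)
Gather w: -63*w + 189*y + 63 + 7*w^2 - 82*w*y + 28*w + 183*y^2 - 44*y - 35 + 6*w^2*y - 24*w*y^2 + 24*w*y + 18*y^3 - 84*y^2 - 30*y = w^2*(6*y + 7) + w*(-24*y^2 - 58*y - 35) + 18*y^3 + 99*y^2 + 115*y + 28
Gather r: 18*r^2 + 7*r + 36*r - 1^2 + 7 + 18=18*r^2 + 43*r + 24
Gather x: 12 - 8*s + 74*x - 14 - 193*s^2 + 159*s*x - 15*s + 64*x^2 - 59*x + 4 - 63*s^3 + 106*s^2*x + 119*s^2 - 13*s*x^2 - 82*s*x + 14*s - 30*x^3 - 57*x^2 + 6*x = -63*s^3 - 74*s^2 - 9*s - 30*x^3 + x^2*(7 - 13*s) + x*(106*s^2 + 77*s + 21) + 2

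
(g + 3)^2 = g^2 + 6*g + 9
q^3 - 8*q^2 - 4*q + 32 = (q - 8)*(q - 2)*(q + 2)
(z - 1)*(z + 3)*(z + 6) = z^3 + 8*z^2 + 9*z - 18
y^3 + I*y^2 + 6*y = y*(y - 2*I)*(y + 3*I)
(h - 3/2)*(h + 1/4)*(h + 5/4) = h^3 - 31*h/16 - 15/32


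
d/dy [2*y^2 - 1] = 4*y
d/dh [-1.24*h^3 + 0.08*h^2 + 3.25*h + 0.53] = -3.72*h^2 + 0.16*h + 3.25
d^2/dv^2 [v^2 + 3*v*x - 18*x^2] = 2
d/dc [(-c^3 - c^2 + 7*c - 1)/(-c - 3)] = 2*(c^3 + 5*c^2 + 3*c - 11)/(c^2 + 6*c + 9)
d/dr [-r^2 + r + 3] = 1 - 2*r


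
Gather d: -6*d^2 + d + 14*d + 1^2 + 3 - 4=-6*d^2 + 15*d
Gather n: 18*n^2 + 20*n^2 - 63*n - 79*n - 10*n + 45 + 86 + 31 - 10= 38*n^2 - 152*n + 152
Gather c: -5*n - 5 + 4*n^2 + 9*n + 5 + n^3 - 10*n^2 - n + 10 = n^3 - 6*n^2 + 3*n + 10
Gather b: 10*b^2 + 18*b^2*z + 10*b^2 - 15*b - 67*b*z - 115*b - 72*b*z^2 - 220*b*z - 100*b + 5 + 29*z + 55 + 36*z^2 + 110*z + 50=b^2*(18*z + 20) + b*(-72*z^2 - 287*z - 230) + 36*z^2 + 139*z + 110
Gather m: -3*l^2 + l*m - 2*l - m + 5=-3*l^2 - 2*l + m*(l - 1) + 5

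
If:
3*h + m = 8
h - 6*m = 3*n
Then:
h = 3*n/19 + 48/19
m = 8/19 - 9*n/19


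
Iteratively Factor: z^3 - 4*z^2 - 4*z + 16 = (z + 2)*(z^2 - 6*z + 8) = (z - 4)*(z + 2)*(z - 2)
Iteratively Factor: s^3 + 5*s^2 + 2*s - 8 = (s - 1)*(s^2 + 6*s + 8) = (s - 1)*(s + 2)*(s + 4)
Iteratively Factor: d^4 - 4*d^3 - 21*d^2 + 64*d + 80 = (d + 1)*(d^3 - 5*d^2 - 16*d + 80) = (d + 1)*(d + 4)*(d^2 - 9*d + 20) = (d - 5)*(d + 1)*(d + 4)*(d - 4)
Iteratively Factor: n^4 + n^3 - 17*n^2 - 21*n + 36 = (n - 1)*(n^3 + 2*n^2 - 15*n - 36) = (n - 1)*(n + 3)*(n^2 - n - 12) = (n - 4)*(n - 1)*(n + 3)*(n + 3)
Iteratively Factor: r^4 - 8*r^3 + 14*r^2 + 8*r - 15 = (r + 1)*(r^3 - 9*r^2 + 23*r - 15) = (r - 5)*(r + 1)*(r^2 - 4*r + 3) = (r - 5)*(r - 3)*(r + 1)*(r - 1)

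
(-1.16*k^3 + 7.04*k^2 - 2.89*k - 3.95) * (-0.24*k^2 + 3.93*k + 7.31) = 0.2784*k^5 - 6.2484*k^4 + 19.8812*k^3 + 41.0527*k^2 - 36.6494*k - 28.8745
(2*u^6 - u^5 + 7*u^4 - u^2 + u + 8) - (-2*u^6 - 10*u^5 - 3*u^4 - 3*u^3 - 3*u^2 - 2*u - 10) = 4*u^6 + 9*u^5 + 10*u^4 + 3*u^3 + 2*u^2 + 3*u + 18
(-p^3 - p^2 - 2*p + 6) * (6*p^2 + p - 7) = -6*p^5 - 7*p^4 - 6*p^3 + 41*p^2 + 20*p - 42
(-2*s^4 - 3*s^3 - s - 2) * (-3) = 6*s^4 + 9*s^3 + 3*s + 6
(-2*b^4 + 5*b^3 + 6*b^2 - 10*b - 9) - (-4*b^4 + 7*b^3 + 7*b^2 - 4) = 2*b^4 - 2*b^3 - b^2 - 10*b - 5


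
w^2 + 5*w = w*(w + 5)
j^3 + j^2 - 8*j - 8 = (j + 1)*(j - 2*sqrt(2))*(j + 2*sqrt(2))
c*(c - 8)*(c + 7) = c^3 - c^2 - 56*c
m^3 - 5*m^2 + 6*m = m*(m - 3)*(m - 2)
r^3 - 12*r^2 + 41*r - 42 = (r - 7)*(r - 3)*(r - 2)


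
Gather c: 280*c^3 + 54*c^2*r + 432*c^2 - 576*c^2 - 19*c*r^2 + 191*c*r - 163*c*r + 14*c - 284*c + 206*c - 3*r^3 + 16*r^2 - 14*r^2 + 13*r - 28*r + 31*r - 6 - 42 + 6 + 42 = 280*c^3 + c^2*(54*r - 144) + c*(-19*r^2 + 28*r - 64) - 3*r^3 + 2*r^2 + 16*r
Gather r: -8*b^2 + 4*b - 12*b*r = -8*b^2 - 12*b*r + 4*b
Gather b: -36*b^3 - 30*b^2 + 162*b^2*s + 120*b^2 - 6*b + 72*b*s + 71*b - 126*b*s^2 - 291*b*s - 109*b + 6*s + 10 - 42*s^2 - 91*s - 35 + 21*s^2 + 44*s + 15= -36*b^3 + b^2*(162*s + 90) + b*(-126*s^2 - 219*s - 44) - 21*s^2 - 41*s - 10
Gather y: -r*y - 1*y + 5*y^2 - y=5*y^2 + y*(-r - 2)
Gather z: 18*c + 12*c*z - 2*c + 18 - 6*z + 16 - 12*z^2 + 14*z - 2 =16*c - 12*z^2 + z*(12*c + 8) + 32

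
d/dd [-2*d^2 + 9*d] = 9 - 4*d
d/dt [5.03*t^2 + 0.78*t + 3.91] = 10.06*t + 0.78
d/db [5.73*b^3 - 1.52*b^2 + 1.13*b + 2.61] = 17.19*b^2 - 3.04*b + 1.13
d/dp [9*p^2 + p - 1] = 18*p + 1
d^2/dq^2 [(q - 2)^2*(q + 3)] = 6*q - 2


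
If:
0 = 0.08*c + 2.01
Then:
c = -25.12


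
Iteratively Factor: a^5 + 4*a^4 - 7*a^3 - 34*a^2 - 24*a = (a + 4)*(a^4 - 7*a^2 - 6*a) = a*(a + 4)*(a^3 - 7*a - 6) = a*(a + 2)*(a + 4)*(a^2 - 2*a - 3) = a*(a + 1)*(a + 2)*(a + 4)*(a - 3)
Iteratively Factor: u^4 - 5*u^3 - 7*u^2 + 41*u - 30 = (u - 2)*(u^3 - 3*u^2 - 13*u + 15) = (u - 2)*(u - 1)*(u^2 - 2*u - 15) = (u - 2)*(u - 1)*(u + 3)*(u - 5)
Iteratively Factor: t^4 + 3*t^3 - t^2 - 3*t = (t + 1)*(t^3 + 2*t^2 - 3*t) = (t - 1)*(t + 1)*(t^2 + 3*t) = (t - 1)*(t + 1)*(t + 3)*(t)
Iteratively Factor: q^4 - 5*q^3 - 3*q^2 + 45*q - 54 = (q - 2)*(q^3 - 3*q^2 - 9*q + 27) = (q - 3)*(q - 2)*(q^2 - 9) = (q - 3)*(q - 2)*(q + 3)*(q - 3)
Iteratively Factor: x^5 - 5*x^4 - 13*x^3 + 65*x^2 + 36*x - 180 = (x - 2)*(x^4 - 3*x^3 - 19*x^2 + 27*x + 90) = (x - 3)*(x - 2)*(x^3 - 19*x - 30) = (x - 3)*(x - 2)*(x + 2)*(x^2 - 2*x - 15) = (x - 3)*(x - 2)*(x + 2)*(x + 3)*(x - 5)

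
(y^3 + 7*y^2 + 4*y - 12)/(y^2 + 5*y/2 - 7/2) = 2*(y^2 + 8*y + 12)/(2*y + 7)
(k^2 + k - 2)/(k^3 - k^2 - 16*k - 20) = (k - 1)/(k^2 - 3*k - 10)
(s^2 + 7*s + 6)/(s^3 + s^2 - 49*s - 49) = (s + 6)/(s^2 - 49)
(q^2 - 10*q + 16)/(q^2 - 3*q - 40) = (q - 2)/(q + 5)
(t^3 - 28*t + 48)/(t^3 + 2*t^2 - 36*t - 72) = (t^2 - 6*t + 8)/(t^2 - 4*t - 12)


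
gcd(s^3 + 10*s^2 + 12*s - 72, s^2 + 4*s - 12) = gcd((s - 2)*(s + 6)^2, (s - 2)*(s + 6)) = s^2 + 4*s - 12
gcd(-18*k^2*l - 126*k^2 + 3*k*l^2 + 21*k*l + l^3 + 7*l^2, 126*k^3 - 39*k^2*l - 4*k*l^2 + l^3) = 18*k^2 - 3*k*l - l^2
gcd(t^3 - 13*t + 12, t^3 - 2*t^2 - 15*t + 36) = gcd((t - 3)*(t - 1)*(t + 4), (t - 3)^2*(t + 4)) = t^2 + t - 12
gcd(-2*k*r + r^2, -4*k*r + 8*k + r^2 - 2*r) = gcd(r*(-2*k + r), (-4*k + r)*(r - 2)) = 1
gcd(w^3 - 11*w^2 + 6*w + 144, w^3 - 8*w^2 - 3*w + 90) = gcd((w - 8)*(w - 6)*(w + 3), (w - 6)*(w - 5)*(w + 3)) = w^2 - 3*w - 18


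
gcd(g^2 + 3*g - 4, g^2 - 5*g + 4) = g - 1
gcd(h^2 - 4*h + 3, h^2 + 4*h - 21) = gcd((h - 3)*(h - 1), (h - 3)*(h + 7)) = h - 3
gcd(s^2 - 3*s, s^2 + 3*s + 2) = 1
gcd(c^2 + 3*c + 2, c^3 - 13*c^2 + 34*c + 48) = c + 1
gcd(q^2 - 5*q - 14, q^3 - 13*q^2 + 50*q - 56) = q - 7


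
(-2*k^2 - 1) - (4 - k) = -2*k^2 + k - 5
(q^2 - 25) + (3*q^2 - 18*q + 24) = 4*q^2 - 18*q - 1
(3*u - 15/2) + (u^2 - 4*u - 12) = u^2 - u - 39/2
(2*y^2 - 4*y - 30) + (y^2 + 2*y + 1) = 3*y^2 - 2*y - 29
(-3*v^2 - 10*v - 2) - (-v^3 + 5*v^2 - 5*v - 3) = v^3 - 8*v^2 - 5*v + 1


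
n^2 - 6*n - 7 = (n - 7)*(n + 1)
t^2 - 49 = (t - 7)*(t + 7)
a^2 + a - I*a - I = (a + 1)*(a - I)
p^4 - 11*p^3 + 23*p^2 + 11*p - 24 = (p - 8)*(p - 3)*(p - 1)*(p + 1)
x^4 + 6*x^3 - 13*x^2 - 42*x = x*(x - 3)*(x + 2)*(x + 7)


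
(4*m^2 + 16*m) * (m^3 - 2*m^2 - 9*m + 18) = 4*m^5 + 8*m^4 - 68*m^3 - 72*m^2 + 288*m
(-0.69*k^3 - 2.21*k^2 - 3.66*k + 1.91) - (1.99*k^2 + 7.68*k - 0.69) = -0.69*k^3 - 4.2*k^2 - 11.34*k + 2.6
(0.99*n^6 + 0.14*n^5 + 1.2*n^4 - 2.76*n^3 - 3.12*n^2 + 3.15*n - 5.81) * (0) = 0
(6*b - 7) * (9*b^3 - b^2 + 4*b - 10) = 54*b^4 - 69*b^3 + 31*b^2 - 88*b + 70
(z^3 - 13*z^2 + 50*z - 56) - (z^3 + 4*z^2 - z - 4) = -17*z^2 + 51*z - 52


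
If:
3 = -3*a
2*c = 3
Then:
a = -1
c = 3/2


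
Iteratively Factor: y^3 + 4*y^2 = (y)*(y^2 + 4*y) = y^2*(y + 4)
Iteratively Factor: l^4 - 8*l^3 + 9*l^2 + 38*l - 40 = (l - 1)*(l^3 - 7*l^2 + 2*l + 40) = (l - 1)*(l + 2)*(l^2 - 9*l + 20) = (l - 5)*(l - 1)*(l + 2)*(l - 4)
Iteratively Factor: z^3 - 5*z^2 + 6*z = (z - 2)*(z^2 - 3*z) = z*(z - 2)*(z - 3)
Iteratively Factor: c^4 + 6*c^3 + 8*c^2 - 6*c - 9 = (c + 3)*(c^3 + 3*c^2 - c - 3) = (c + 3)^2*(c^2 - 1) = (c + 1)*(c + 3)^2*(c - 1)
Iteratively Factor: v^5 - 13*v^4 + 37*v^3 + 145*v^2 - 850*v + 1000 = (v - 5)*(v^4 - 8*v^3 - 3*v^2 + 130*v - 200) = (v - 5)*(v + 4)*(v^3 - 12*v^2 + 45*v - 50) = (v - 5)^2*(v + 4)*(v^2 - 7*v + 10) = (v - 5)^3*(v + 4)*(v - 2)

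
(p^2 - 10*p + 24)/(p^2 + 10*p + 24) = (p^2 - 10*p + 24)/(p^2 + 10*p + 24)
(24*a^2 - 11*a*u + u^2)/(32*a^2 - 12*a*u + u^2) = (-3*a + u)/(-4*a + u)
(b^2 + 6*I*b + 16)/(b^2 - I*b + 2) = (b + 8*I)/(b + I)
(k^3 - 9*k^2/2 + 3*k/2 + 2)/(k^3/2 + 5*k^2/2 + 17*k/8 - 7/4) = 4*(2*k^3 - 9*k^2 + 3*k + 4)/(4*k^3 + 20*k^2 + 17*k - 14)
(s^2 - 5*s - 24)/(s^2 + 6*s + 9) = (s - 8)/(s + 3)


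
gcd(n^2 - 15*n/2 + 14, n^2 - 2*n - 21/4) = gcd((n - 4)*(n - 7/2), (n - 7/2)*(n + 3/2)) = n - 7/2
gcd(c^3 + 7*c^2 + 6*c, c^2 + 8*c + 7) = c + 1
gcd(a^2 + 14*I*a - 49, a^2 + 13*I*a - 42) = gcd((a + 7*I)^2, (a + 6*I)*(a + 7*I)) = a + 7*I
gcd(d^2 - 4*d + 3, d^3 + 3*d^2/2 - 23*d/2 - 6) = d - 3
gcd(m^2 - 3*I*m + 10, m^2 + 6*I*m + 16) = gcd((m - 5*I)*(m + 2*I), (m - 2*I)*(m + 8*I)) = 1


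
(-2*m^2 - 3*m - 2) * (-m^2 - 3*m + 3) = 2*m^4 + 9*m^3 + 5*m^2 - 3*m - 6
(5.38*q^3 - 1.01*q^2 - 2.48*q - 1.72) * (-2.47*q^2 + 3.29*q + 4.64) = -13.2886*q^5 + 20.1949*q^4 + 27.7659*q^3 - 8.5972*q^2 - 17.166*q - 7.9808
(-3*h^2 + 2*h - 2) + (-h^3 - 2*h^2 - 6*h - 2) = -h^3 - 5*h^2 - 4*h - 4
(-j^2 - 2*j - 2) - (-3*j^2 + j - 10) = 2*j^2 - 3*j + 8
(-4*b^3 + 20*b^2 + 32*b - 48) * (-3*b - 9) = 12*b^4 - 24*b^3 - 276*b^2 - 144*b + 432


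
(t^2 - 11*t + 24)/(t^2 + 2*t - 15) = (t - 8)/(t + 5)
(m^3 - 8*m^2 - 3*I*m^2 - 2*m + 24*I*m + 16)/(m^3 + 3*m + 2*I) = (m^2 - m*(8 + I) + 8*I)/(m^2 + 2*I*m - 1)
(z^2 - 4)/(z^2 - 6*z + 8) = (z + 2)/(z - 4)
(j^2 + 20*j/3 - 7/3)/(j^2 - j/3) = (j + 7)/j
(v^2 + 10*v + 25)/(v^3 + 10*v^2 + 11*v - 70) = (v + 5)/(v^2 + 5*v - 14)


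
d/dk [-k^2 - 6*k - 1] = -2*k - 6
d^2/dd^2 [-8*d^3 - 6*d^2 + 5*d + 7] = -48*d - 12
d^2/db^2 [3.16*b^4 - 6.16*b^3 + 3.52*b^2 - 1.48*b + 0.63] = 37.92*b^2 - 36.96*b + 7.04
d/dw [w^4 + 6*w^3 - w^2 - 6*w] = 4*w^3 + 18*w^2 - 2*w - 6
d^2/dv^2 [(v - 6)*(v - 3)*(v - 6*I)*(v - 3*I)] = 12*v^2 + 54*v*(-1 - I) + 162*I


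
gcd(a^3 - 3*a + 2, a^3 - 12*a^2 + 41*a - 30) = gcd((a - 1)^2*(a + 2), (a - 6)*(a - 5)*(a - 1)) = a - 1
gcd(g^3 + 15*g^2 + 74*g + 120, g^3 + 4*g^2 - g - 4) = g + 4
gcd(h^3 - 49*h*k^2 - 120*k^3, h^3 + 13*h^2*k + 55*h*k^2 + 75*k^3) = h^2 + 8*h*k + 15*k^2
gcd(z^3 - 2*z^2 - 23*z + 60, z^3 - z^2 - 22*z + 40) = z^2 + z - 20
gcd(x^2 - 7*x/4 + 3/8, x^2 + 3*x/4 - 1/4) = x - 1/4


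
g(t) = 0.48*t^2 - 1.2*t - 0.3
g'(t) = 0.96*t - 1.2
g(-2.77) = 6.71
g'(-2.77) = -3.86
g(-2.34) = 5.14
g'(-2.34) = -3.45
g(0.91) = -0.99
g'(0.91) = -0.33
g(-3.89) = 11.63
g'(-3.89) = -4.93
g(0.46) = -0.75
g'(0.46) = -0.76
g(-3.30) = 8.89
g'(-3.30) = -4.37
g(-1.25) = 1.95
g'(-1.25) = -2.40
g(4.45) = 3.87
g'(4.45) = 3.07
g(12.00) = 54.42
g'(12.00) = 10.32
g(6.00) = 9.78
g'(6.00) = 4.56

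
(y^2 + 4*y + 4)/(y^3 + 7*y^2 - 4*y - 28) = (y + 2)/(y^2 + 5*y - 14)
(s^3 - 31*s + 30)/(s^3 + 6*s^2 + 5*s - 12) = (s^2 + s - 30)/(s^2 + 7*s + 12)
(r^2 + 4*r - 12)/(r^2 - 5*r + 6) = (r + 6)/(r - 3)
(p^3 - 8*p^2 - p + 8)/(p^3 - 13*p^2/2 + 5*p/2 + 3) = 2*(p^2 - 7*p - 8)/(2*p^2 - 11*p - 6)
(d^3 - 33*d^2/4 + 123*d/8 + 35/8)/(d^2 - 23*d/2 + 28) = (4*d^2 - 19*d - 5)/(4*(d - 8))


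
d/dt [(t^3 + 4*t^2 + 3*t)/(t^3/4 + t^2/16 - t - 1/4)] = 16*(-15*t^4 - 56*t^3 - 79*t^2 - 32*t - 12)/(16*t^6 + 8*t^5 - 127*t^4 - 64*t^3 + 248*t^2 + 128*t + 16)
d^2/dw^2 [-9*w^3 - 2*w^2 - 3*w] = -54*w - 4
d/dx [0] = 0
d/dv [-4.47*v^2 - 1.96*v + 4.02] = -8.94*v - 1.96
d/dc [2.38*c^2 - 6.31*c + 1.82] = 4.76*c - 6.31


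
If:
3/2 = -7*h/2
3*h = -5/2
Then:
No Solution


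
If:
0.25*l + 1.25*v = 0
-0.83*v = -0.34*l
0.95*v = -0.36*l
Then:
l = 0.00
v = 0.00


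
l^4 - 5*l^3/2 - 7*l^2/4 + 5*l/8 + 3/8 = (l - 3)*(l - 1/2)*(l + 1/2)^2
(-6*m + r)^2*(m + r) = 36*m^3 + 24*m^2*r - 11*m*r^2 + r^3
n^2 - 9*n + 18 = (n - 6)*(n - 3)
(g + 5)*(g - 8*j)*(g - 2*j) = g^3 - 10*g^2*j + 5*g^2 + 16*g*j^2 - 50*g*j + 80*j^2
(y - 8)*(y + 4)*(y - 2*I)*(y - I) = y^4 - 4*y^3 - 3*I*y^3 - 34*y^2 + 12*I*y^2 + 8*y + 96*I*y + 64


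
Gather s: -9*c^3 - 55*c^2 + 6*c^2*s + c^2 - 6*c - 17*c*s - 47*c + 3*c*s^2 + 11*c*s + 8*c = -9*c^3 - 54*c^2 + 3*c*s^2 - 45*c + s*(6*c^2 - 6*c)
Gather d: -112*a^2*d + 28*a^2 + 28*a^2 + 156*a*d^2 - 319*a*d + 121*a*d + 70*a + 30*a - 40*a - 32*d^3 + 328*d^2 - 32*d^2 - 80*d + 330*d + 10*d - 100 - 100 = 56*a^2 + 60*a - 32*d^3 + d^2*(156*a + 296) + d*(-112*a^2 - 198*a + 260) - 200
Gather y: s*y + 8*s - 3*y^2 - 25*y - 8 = 8*s - 3*y^2 + y*(s - 25) - 8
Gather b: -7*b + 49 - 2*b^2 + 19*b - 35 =-2*b^2 + 12*b + 14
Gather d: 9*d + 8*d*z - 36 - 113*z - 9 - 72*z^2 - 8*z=d*(8*z + 9) - 72*z^2 - 121*z - 45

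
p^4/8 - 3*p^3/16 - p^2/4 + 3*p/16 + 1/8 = (p/4 + 1/4)*(p/2 + 1/4)*(p - 2)*(p - 1)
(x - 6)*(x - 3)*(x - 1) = x^3 - 10*x^2 + 27*x - 18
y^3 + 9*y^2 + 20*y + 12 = (y + 1)*(y + 2)*(y + 6)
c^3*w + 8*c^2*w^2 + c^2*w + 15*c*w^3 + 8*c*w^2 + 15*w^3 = (c + 3*w)*(c + 5*w)*(c*w + w)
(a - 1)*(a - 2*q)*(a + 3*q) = a^3 + a^2*q - a^2 - 6*a*q^2 - a*q + 6*q^2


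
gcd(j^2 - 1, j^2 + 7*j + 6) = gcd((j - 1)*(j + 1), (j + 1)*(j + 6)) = j + 1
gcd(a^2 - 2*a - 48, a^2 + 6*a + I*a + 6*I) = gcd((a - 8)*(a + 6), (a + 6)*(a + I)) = a + 6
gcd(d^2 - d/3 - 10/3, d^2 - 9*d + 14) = d - 2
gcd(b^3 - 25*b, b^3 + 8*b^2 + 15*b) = b^2 + 5*b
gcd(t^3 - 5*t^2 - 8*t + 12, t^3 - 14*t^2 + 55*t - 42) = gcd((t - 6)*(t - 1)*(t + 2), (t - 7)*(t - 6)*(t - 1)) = t^2 - 7*t + 6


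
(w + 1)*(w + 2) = w^2 + 3*w + 2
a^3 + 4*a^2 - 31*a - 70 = (a - 5)*(a + 2)*(a + 7)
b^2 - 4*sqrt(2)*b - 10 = (b - 5*sqrt(2))*(b + sqrt(2))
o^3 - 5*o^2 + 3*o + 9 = (o - 3)^2*(o + 1)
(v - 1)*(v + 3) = v^2 + 2*v - 3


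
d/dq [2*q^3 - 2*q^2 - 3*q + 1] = 6*q^2 - 4*q - 3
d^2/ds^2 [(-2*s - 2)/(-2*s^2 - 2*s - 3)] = 8*(2*(s + 1)*(2*s + 1)^2 - (3*s + 2)*(2*s^2 + 2*s + 3))/(2*s^2 + 2*s + 3)^3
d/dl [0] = 0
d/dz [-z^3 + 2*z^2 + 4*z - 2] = -3*z^2 + 4*z + 4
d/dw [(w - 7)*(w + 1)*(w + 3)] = 3*w^2 - 6*w - 25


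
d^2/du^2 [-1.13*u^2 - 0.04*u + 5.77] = -2.26000000000000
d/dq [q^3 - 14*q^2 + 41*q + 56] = 3*q^2 - 28*q + 41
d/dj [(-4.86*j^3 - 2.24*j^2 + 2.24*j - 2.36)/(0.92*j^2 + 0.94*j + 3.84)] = (-4.4712*j^4 - 9.1368*j^3 - 60.1536*j^2 - 12.8608*j + 10.82)/(0.8464*j^4 + 1.7296*j^3 + 7.9492*j^2 + 7.2192*j + 14.7456)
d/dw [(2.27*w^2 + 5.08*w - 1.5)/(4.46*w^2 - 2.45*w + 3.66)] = (-28.2183*w^2 + 29.9964*w + 14.9178)/(19.8916*w^4 - 21.854*w^3 + 38.6497*w^2 - 17.934*w + 13.3956)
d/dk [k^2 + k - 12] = 2*k + 1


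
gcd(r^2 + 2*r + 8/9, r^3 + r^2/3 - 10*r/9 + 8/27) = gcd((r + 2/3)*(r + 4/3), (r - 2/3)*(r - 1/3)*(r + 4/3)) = r + 4/3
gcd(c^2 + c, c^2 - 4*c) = c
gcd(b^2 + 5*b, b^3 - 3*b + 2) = 1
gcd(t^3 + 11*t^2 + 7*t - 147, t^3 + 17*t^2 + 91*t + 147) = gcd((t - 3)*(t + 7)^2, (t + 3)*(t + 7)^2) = t^2 + 14*t + 49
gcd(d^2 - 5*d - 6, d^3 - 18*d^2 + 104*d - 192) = d - 6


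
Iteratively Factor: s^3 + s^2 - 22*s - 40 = (s + 2)*(s^2 - s - 20) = (s + 2)*(s + 4)*(s - 5)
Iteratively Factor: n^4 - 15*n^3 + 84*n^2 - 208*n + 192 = (n - 4)*(n^3 - 11*n^2 + 40*n - 48) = (n - 4)^2*(n^2 - 7*n + 12) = (n - 4)^3*(n - 3)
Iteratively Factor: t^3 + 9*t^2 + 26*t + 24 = (t + 4)*(t^2 + 5*t + 6) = (t + 2)*(t + 4)*(t + 3)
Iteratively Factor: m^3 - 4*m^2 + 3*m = (m - 1)*(m^2 - 3*m) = (m - 3)*(m - 1)*(m)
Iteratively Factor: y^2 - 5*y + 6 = (y - 2)*(y - 3)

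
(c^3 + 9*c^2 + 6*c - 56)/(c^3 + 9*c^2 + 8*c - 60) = (c^2 + 11*c + 28)/(c^2 + 11*c + 30)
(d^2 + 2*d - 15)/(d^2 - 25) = (d - 3)/(d - 5)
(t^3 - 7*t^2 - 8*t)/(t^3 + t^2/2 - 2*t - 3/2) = 2*t*(t - 8)/(2*t^2 - t - 3)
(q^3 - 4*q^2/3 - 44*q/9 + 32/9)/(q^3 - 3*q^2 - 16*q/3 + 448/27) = 3*(3*q^2 + 4*q - 4)/(9*q^2 - 3*q - 56)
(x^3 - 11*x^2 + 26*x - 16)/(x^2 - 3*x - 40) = (x^2 - 3*x + 2)/(x + 5)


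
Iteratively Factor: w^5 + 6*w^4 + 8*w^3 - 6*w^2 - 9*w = (w)*(w^4 + 6*w^3 + 8*w^2 - 6*w - 9) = w*(w - 1)*(w^3 + 7*w^2 + 15*w + 9) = w*(w - 1)*(w + 3)*(w^2 + 4*w + 3) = w*(w - 1)*(w + 1)*(w + 3)*(w + 3)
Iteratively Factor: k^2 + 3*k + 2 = (k + 2)*(k + 1)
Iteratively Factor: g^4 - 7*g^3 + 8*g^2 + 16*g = (g)*(g^3 - 7*g^2 + 8*g + 16) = g*(g - 4)*(g^2 - 3*g - 4) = g*(g - 4)*(g + 1)*(g - 4)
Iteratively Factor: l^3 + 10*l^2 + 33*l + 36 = (l + 3)*(l^2 + 7*l + 12) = (l + 3)*(l + 4)*(l + 3)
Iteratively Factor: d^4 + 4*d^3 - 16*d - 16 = (d + 2)*(d^3 + 2*d^2 - 4*d - 8) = (d + 2)^2*(d^2 - 4) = (d - 2)*(d + 2)^2*(d + 2)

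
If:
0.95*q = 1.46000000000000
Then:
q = 1.54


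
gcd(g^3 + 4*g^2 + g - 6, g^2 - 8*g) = 1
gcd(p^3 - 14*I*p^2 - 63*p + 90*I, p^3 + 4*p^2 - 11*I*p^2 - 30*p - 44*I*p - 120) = p^2 - 11*I*p - 30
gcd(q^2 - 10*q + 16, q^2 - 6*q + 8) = q - 2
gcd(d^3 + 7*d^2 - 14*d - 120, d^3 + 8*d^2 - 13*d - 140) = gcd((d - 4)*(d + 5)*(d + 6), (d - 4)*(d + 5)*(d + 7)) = d^2 + d - 20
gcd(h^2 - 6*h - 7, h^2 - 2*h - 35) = h - 7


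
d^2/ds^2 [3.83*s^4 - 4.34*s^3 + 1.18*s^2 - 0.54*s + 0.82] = 45.96*s^2 - 26.04*s + 2.36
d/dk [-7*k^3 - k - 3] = -21*k^2 - 1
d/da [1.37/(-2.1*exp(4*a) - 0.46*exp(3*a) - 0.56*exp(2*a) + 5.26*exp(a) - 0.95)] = (11.508*exp(3*a) + 1.8906*exp(2*a) + 1.5344*exp(a) - 7.2062)*exp(a)/(2.1*exp(4*a) + 0.46*exp(3*a) + 0.56*exp(2*a) - 5.26*exp(a) + 0.95)^2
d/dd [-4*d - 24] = -4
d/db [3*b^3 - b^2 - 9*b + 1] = 9*b^2 - 2*b - 9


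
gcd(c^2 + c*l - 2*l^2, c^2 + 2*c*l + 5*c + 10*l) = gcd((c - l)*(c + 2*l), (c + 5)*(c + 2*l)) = c + 2*l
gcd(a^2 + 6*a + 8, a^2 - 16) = a + 4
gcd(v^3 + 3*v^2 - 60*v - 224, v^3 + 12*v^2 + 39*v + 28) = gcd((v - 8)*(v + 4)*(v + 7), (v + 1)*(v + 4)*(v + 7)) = v^2 + 11*v + 28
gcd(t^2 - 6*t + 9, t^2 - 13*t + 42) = 1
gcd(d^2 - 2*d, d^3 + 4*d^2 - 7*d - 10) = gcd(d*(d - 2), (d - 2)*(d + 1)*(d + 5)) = d - 2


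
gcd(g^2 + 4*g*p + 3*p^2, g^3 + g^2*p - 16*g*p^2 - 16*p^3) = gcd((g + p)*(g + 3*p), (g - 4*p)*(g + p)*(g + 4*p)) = g + p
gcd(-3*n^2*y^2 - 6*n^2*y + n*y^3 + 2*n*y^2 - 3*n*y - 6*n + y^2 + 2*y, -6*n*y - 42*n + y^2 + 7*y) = 1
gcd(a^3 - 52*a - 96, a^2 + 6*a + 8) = a + 2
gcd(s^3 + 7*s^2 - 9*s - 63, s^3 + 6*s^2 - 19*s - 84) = s^2 + 10*s + 21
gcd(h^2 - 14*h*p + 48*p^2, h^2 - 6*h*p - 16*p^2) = -h + 8*p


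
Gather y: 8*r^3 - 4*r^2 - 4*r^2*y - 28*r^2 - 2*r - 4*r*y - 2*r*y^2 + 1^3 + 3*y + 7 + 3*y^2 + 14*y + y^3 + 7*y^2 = 8*r^3 - 32*r^2 - 2*r + y^3 + y^2*(10 - 2*r) + y*(-4*r^2 - 4*r + 17) + 8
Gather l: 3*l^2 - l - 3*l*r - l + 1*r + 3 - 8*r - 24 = 3*l^2 + l*(-3*r - 2) - 7*r - 21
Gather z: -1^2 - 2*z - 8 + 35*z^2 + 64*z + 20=35*z^2 + 62*z + 11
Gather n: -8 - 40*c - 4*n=-40*c - 4*n - 8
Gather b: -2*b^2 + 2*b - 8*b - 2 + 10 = -2*b^2 - 6*b + 8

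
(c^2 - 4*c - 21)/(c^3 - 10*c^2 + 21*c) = (c + 3)/(c*(c - 3))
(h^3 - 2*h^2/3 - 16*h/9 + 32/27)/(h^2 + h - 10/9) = (9*h^2 - 16)/(3*(3*h + 5))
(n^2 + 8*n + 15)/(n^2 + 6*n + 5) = (n + 3)/(n + 1)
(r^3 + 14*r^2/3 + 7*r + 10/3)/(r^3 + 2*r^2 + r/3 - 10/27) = 9*(r^2 + 3*r + 2)/(9*r^2 + 3*r - 2)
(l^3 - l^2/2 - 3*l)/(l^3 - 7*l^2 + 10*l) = (l + 3/2)/(l - 5)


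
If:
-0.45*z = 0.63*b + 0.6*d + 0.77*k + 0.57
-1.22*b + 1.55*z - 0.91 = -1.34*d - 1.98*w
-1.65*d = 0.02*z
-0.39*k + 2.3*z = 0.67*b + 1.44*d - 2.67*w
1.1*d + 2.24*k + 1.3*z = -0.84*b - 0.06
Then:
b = -1.61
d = -0.01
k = -0.11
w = -1.47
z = 1.20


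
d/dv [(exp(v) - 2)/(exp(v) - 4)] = -2*exp(v)/(exp(v) - 4)^2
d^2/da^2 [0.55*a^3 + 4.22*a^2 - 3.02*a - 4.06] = 3.3*a + 8.44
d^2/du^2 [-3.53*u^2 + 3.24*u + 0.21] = -7.06000000000000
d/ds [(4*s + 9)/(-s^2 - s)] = (4*s^2 + 18*s + 9)/(s^2*(s^2 + 2*s + 1))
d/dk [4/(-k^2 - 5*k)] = 4*(2*k + 5)/(k^2*(k + 5)^2)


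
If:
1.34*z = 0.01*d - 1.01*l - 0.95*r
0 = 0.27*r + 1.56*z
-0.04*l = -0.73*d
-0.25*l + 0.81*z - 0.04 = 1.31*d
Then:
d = -0.02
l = -0.32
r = 0.45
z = -0.08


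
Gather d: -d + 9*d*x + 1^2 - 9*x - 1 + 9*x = d*(9*x - 1)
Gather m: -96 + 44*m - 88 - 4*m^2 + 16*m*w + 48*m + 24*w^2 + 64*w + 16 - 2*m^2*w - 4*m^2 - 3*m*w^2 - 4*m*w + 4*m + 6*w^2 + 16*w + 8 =m^2*(-2*w - 8) + m*(-3*w^2 + 12*w + 96) + 30*w^2 + 80*w - 160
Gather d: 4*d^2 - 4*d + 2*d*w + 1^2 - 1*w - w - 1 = 4*d^2 + d*(2*w - 4) - 2*w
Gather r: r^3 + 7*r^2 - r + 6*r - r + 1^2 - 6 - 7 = r^3 + 7*r^2 + 4*r - 12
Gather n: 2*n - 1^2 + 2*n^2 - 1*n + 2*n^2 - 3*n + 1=4*n^2 - 2*n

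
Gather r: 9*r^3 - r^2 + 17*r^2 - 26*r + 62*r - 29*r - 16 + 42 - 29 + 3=9*r^3 + 16*r^2 + 7*r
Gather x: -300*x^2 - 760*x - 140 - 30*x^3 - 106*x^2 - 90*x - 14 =-30*x^3 - 406*x^2 - 850*x - 154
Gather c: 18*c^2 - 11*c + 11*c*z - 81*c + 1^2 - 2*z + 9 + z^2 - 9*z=18*c^2 + c*(11*z - 92) + z^2 - 11*z + 10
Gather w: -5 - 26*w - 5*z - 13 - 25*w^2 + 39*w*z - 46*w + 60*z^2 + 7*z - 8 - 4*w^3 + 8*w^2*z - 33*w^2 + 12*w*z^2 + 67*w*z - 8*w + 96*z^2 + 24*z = -4*w^3 + w^2*(8*z - 58) + w*(12*z^2 + 106*z - 80) + 156*z^2 + 26*z - 26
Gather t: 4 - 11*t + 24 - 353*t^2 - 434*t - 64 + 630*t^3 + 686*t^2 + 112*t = 630*t^3 + 333*t^2 - 333*t - 36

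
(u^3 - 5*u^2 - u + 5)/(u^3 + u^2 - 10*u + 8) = (u^2 - 4*u - 5)/(u^2 + 2*u - 8)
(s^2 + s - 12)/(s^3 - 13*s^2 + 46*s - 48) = (s + 4)/(s^2 - 10*s + 16)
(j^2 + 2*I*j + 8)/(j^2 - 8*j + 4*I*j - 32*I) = (j - 2*I)/(j - 8)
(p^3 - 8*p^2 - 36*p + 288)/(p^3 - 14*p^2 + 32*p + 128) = (p^2 - 36)/(p^2 - 6*p - 16)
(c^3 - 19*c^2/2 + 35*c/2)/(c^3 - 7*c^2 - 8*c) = (-2*c^2 + 19*c - 35)/(2*(-c^2 + 7*c + 8))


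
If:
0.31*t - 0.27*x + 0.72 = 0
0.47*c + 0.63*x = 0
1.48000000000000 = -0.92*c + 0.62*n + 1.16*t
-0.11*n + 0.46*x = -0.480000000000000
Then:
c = -0.41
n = 5.63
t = -2.06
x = 0.30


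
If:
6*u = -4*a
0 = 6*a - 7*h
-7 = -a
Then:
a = 7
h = 6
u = -14/3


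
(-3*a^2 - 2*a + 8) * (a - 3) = -3*a^3 + 7*a^2 + 14*a - 24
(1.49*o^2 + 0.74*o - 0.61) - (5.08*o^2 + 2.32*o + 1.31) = -3.59*o^2 - 1.58*o - 1.92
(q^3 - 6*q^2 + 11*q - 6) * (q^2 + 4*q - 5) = q^5 - 2*q^4 - 18*q^3 + 68*q^2 - 79*q + 30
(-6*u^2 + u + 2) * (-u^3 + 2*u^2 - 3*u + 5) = 6*u^5 - 13*u^4 + 18*u^3 - 29*u^2 - u + 10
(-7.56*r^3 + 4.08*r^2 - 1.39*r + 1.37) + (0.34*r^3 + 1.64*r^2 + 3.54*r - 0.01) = -7.22*r^3 + 5.72*r^2 + 2.15*r + 1.36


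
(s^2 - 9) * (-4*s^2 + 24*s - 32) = -4*s^4 + 24*s^3 + 4*s^2 - 216*s + 288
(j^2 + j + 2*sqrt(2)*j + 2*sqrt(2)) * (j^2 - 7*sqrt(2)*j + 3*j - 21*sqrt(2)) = j^4 - 5*sqrt(2)*j^3 + 4*j^3 - 20*sqrt(2)*j^2 - 25*j^2 - 112*j - 15*sqrt(2)*j - 84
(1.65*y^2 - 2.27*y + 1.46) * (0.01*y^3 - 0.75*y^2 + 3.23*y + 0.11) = 0.0165*y^5 - 1.2602*y^4 + 7.0466*y^3 - 8.2456*y^2 + 4.4661*y + 0.1606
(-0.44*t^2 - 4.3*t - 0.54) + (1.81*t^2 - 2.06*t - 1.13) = 1.37*t^2 - 6.36*t - 1.67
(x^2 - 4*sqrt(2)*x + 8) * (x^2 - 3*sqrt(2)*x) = x^4 - 7*sqrt(2)*x^3 + 32*x^2 - 24*sqrt(2)*x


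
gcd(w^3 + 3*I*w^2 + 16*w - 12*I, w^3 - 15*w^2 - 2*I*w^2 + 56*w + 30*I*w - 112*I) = w - 2*I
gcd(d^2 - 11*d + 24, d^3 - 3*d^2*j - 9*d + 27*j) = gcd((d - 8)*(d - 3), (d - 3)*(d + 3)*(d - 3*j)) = d - 3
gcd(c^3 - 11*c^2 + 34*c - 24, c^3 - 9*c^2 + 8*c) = c - 1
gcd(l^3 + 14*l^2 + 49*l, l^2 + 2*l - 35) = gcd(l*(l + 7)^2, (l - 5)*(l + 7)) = l + 7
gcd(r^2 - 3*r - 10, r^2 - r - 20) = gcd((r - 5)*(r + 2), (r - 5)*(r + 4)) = r - 5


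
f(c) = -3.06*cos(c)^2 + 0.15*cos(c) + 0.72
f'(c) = 6.12*sin(c)*cos(c) - 0.15*sin(c)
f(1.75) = 0.60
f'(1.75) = -1.22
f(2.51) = -1.39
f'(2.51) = -3.00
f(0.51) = -1.48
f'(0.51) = 2.53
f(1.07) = 0.09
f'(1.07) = 2.45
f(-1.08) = 0.11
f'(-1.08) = -2.41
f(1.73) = 0.62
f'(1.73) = -1.11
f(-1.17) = 0.31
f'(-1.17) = -2.06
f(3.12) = -2.49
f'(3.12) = -0.14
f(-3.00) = -2.43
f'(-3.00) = 0.88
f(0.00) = -2.19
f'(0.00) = 0.00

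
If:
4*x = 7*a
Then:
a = 4*x/7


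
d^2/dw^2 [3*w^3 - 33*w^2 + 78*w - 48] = 18*w - 66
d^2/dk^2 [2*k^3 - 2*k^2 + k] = 12*k - 4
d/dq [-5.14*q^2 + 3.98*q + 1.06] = 3.98 - 10.28*q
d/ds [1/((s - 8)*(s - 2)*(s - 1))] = (-(s - 8)*(s - 2) - (s - 8)*(s - 1) - (s - 2)*(s - 1))/((s - 8)^2*(s - 2)^2*(s - 1)^2)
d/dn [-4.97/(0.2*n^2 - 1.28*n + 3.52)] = (1.988*n - 6.3616)/(0.2*n^2 - 1.28*n + 3.52)^2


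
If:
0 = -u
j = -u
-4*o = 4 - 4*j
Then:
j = 0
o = -1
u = 0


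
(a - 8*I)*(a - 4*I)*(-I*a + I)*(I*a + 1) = a^4 - a^3 - 13*I*a^3 - 44*a^2 + 13*I*a^2 + 44*a + 32*I*a - 32*I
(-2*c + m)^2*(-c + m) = -4*c^3 + 8*c^2*m - 5*c*m^2 + m^3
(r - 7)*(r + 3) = r^2 - 4*r - 21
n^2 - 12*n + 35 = (n - 7)*(n - 5)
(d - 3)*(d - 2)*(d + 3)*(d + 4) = d^4 + 2*d^3 - 17*d^2 - 18*d + 72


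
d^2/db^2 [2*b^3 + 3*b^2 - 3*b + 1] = 12*b + 6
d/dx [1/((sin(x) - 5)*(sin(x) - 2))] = (7 - 2*sin(x))*cos(x)/((sin(x) - 5)^2*(sin(x) - 2)^2)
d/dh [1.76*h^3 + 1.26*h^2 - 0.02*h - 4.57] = 5.28*h^2 + 2.52*h - 0.02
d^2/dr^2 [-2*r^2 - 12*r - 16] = -4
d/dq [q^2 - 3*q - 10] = 2*q - 3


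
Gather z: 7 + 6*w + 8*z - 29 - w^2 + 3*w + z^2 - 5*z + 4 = -w^2 + 9*w + z^2 + 3*z - 18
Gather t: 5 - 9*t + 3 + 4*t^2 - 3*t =4*t^2 - 12*t + 8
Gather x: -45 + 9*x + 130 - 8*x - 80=x + 5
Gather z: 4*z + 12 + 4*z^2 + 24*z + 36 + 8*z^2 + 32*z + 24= 12*z^2 + 60*z + 72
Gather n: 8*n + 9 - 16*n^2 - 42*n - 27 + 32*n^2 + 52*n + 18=16*n^2 + 18*n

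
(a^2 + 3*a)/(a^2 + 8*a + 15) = a/(a + 5)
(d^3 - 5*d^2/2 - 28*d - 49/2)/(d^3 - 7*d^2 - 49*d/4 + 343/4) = 2*(d + 1)/(2*d - 7)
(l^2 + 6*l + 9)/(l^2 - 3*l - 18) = (l + 3)/(l - 6)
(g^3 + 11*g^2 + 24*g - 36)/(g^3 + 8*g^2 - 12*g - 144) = (g - 1)/(g - 4)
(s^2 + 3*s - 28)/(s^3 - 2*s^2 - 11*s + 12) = (s + 7)/(s^2 + 2*s - 3)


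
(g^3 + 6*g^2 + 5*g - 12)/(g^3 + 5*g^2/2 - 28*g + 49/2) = 2*(g^2 + 7*g + 12)/(2*g^2 + 7*g - 49)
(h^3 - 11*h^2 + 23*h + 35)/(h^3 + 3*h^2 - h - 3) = (h^2 - 12*h + 35)/(h^2 + 2*h - 3)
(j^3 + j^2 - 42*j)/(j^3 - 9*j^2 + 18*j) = (j + 7)/(j - 3)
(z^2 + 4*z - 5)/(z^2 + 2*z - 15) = (z - 1)/(z - 3)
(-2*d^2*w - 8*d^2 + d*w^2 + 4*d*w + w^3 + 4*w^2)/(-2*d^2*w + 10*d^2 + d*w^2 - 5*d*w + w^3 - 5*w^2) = (w + 4)/(w - 5)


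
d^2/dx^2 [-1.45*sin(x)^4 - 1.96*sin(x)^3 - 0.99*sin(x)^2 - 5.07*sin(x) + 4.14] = 23.2*sin(x)^4 + 17.64*sin(x)^3 - 13.44*sin(x)^2 - 6.69*sin(x) - 1.98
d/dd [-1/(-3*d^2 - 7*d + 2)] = (-6*d - 7)/(3*d^2 + 7*d - 2)^2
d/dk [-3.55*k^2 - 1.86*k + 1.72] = -7.1*k - 1.86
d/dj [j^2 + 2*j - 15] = 2*j + 2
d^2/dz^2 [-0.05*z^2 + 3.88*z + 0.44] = -0.100000000000000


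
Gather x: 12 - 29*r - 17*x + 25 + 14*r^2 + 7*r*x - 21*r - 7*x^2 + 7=14*r^2 - 50*r - 7*x^2 + x*(7*r - 17) + 44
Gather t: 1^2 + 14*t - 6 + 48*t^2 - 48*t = 48*t^2 - 34*t - 5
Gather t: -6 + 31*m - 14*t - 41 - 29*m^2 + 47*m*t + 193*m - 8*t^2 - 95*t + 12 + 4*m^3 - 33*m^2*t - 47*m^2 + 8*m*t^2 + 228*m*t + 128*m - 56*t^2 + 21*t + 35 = 4*m^3 - 76*m^2 + 352*m + t^2*(8*m - 64) + t*(-33*m^2 + 275*m - 88)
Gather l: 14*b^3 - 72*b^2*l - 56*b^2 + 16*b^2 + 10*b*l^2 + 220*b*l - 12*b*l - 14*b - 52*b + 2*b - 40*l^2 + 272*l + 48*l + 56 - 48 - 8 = 14*b^3 - 40*b^2 - 64*b + l^2*(10*b - 40) + l*(-72*b^2 + 208*b + 320)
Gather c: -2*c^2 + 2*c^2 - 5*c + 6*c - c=0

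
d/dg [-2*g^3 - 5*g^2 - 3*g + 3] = -6*g^2 - 10*g - 3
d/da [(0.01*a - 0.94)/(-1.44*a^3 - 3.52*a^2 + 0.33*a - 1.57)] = (0.0288*a^3 - 4.0256*a^2 - 6.6176*a + 0.2945)/(2.0736*a^6 + 10.1376*a^5 + 11.44*a^4 + 2.1984*a^3 + 11.1617*a^2 - 1.0362*a + 2.4649)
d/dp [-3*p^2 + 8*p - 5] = 8 - 6*p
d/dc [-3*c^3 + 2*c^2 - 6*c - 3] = -9*c^2 + 4*c - 6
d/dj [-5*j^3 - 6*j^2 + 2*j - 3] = -15*j^2 - 12*j + 2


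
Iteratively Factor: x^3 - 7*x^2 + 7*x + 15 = (x - 3)*(x^2 - 4*x - 5) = (x - 5)*(x - 3)*(x + 1)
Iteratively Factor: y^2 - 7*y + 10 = (y - 2)*(y - 5)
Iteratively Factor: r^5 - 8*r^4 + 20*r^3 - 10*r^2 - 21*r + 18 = (r + 1)*(r^4 - 9*r^3 + 29*r^2 - 39*r + 18) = (r - 1)*(r + 1)*(r^3 - 8*r^2 + 21*r - 18) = (r - 3)*(r - 1)*(r + 1)*(r^2 - 5*r + 6) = (r - 3)^2*(r - 1)*(r + 1)*(r - 2)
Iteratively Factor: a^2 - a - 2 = (a - 2)*(a + 1)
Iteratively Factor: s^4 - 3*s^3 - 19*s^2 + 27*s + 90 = (s - 3)*(s^3 - 19*s - 30) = (s - 3)*(s + 3)*(s^2 - 3*s - 10) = (s - 3)*(s + 2)*(s + 3)*(s - 5)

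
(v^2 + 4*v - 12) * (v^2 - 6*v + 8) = v^4 - 2*v^3 - 28*v^2 + 104*v - 96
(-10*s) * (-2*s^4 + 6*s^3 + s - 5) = 20*s^5 - 60*s^4 - 10*s^2 + 50*s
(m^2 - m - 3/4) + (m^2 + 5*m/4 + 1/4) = 2*m^2 + m/4 - 1/2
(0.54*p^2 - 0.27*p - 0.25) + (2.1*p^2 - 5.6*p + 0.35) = 2.64*p^2 - 5.87*p + 0.1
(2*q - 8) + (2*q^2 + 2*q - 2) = 2*q^2 + 4*q - 10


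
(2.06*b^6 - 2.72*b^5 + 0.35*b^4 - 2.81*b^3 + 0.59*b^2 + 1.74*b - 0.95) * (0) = 0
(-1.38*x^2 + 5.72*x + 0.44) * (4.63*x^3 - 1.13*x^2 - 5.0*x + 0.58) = -6.3894*x^5 + 28.043*x^4 + 2.4736*x^3 - 29.8976*x^2 + 1.1176*x + 0.2552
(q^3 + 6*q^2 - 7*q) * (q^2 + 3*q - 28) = q^5 + 9*q^4 - 17*q^3 - 189*q^2 + 196*q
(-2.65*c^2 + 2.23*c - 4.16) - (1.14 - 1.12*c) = -2.65*c^2 + 3.35*c - 5.3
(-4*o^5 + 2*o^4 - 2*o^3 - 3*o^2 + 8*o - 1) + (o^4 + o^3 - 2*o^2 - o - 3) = -4*o^5 + 3*o^4 - o^3 - 5*o^2 + 7*o - 4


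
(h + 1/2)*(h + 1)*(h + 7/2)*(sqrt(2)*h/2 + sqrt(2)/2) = sqrt(2)*h^4/2 + 3*sqrt(2)*h^3 + 43*sqrt(2)*h^2/8 + 15*sqrt(2)*h/4 + 7*sqrt(2)/8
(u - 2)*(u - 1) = u^2 - 3*u + 2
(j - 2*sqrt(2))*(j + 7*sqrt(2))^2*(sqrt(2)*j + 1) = sqrt(2)*j^4 + 25*j^3 + 54*sqrt(2)*j^2 - 350*j - 196*sqrt(2)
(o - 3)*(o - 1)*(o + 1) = o^3 - 3*o^2 - o + 3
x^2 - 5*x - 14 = (x - 7)*(x + 2)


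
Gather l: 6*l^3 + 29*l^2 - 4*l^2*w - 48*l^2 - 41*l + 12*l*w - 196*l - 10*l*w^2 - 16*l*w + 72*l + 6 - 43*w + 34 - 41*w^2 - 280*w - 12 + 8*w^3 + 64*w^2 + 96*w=6*l^3 + l^2*(-4*w - 19) + l*(-10*w^2 - 4*w - 165) + 8*w^3 + 23*w^2 - 227*w + 28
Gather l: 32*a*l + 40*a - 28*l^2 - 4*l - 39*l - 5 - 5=40*a - 28*l^2 + l*(32*a - 43) - 10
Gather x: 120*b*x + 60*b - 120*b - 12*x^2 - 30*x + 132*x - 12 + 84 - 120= -60*b - 12*x^2 + x*(120*b + 102) - 48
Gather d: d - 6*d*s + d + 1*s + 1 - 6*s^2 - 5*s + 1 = d*(2 - 6*s) - 6*s^2 - 4*s + 2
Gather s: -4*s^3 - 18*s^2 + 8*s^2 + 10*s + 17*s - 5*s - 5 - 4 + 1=-4*s^3 - 10*s^2 + 22*s - 8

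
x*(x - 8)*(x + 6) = x^3 - 2*x^2 - 48*x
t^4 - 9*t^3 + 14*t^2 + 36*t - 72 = (t - 6)*(t - 3)*(t - 2)*(t + 2)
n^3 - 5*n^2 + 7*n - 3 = (n - 3)*(n - 1)^2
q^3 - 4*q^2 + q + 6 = (q - 3)*(q - 2)*(q + 1)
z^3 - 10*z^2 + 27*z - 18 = (z - 6)*(z - 3)*(z - 1)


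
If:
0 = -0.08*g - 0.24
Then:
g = -3.00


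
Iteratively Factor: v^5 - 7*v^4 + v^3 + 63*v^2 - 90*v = (v + 3)*(v^4 - 10*v^3 + 31*v^2 - 30*v) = (v - 3)*(v + 3)*(v^3 - 7*v^2 + 10*v) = v*(v - 3)*(v + 3)*(v^2 - 7*v + 10) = v*(v - 3)*(v - 2)*(v + 3)*(v - 5)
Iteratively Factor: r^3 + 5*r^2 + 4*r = (r + 1)*(r^2 + 4*r) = (r + 1)*(r + 4)*(r)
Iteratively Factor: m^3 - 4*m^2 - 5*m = (m + 1)*(m^2 - 5*m) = m*(m + 1)*(m - 5)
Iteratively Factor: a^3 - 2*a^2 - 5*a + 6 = (a - 1)*(a^2 - a - 6) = (a - 3)*(a - 1)*(a + 2)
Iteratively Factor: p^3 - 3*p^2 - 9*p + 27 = (p - 3)*(p^2 - 9) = (p - 3)*(p + 3)*(p - 3)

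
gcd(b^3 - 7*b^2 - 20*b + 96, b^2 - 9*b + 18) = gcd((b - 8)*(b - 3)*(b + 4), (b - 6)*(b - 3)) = b - 3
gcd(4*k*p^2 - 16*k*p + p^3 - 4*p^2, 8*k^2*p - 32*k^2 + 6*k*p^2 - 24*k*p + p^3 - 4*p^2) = 4*k*p - 16*k + p^2 - 4*p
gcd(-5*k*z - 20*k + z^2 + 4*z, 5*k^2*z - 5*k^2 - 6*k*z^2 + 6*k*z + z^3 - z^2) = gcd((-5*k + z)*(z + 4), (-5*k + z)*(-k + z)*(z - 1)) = -5*k + z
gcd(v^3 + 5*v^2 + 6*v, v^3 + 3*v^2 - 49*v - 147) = v + 3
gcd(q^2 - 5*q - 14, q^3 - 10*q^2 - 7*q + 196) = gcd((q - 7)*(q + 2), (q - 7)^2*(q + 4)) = q - 7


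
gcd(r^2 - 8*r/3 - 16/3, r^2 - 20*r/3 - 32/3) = r + 4/3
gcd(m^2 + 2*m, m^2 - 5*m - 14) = m + 2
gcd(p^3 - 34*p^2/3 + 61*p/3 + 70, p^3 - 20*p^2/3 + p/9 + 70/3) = p^2 - 13*p/3 - 10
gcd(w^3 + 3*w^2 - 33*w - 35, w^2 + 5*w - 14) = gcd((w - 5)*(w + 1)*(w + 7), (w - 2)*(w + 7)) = w + 7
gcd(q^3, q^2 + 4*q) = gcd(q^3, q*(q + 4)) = q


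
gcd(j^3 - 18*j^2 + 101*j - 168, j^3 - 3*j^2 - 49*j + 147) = j^2 - 10*j + 21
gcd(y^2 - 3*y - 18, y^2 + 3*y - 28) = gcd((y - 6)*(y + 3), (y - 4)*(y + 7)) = 1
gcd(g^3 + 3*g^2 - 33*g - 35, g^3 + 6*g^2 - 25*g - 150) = g - 5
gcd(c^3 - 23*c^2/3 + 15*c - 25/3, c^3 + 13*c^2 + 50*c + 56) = 1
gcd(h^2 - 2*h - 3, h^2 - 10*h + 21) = h - 3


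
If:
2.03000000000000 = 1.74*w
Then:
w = 1.17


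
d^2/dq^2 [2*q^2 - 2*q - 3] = 4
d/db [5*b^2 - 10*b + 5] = 10*b - 10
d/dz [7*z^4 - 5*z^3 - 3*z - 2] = 28*z^3 - 15*z^2 - 3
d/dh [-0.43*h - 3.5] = -0.430000000000000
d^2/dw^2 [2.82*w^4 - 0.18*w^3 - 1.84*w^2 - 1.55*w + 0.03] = 33.84*w^2 - 1.08*w - 3.68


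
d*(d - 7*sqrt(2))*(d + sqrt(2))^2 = d^4 - 5*sqrt(2)*d^3 - 26*d^2 - 14*sqrt(2)*d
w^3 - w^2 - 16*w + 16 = (w - 4)*(w - 1)*(w + 4)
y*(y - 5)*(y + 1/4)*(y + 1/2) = y^4 - 17*y^3/4 - 29*y^2/8 - 5*y/8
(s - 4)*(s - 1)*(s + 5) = s^3 - 21*s + 20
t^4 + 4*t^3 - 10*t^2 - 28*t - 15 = (t - 3)*(t + 1)^2*(t + 5)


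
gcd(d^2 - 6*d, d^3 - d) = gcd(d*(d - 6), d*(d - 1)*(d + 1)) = d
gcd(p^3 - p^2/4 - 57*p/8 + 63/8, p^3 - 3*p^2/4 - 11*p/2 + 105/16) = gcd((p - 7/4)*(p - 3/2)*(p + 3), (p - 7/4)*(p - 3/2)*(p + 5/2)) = p^2 - 13*p/4 + 21/8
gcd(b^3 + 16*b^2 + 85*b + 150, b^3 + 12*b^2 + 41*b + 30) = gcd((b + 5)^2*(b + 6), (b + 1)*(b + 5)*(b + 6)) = b^2 + 11*b + 30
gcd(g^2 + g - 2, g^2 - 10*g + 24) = 1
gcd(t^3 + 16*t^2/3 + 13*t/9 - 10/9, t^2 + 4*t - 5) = t + 5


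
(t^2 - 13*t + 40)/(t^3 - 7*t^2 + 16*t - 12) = (t^2 - 13*t + 40)/(t^3 - 7*t^2 + 16*t - 12)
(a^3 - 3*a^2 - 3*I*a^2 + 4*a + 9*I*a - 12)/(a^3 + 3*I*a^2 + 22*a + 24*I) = (a - 3)/(a + 6*I)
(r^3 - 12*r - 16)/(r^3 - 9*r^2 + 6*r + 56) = (r + 2)/(r - 7)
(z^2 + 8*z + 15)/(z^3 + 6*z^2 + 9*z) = (z + 5)/(z*(z + 3))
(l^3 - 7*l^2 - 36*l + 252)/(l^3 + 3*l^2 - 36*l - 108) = (l - 7)/(l + 3)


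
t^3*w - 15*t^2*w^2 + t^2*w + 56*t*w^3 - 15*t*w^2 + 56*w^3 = (t - 8*w)*(t - 7*w)*(t*w + w)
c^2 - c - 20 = (c - 5)*(c + 4)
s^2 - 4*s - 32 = (s - 8)*(s + 4)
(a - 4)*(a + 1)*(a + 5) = a^3 + 2*a^2 - 19*a - 20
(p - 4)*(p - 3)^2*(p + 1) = p^4 - 9*p^3 + 23*p^2 - 3*p - 36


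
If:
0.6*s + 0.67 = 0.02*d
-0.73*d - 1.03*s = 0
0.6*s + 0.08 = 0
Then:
No Solution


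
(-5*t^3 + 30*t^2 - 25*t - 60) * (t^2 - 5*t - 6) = -5*t^5 + 55*t^4 - 145*t^3 - 115*t^2 + 450*t + 360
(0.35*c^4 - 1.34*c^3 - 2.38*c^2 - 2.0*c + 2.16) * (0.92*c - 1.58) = 0.322*c^5 - 1.7858*c^4 - 0.0723999999999996*c^3 + 1.9204*c^2 + 5.1472*c - 3.4128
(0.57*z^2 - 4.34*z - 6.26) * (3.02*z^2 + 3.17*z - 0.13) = 1.7214*z^4 - 11.2999*z^3 - 32.7371*z^2 - 19.28*z + 0.8138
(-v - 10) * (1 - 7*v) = 7*v^2 + 69*v - 10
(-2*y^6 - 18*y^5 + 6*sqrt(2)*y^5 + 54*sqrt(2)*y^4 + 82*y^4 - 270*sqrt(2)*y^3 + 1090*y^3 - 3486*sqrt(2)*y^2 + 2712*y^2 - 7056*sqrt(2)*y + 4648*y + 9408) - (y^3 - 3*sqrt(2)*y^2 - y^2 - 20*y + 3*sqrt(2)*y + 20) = -2*y^6 - 18*y^5 + 6*sqrt(2)*y^5 + 54*sqrt(2)*y^4 + 82*y^4 - 270*sqrt(2)*y^3 + 1089*y^3 - 3483*sqrt(2)*y^2 + 2713*y^2 - 7059*sqrt(2)*y + 4668*y + 9388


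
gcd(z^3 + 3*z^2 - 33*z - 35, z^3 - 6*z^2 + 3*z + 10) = z^2 - 4*z - 5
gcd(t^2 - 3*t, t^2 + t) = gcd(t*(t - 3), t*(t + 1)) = t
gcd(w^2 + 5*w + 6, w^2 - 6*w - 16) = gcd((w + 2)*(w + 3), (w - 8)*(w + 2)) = w + 2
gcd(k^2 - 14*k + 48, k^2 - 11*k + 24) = k - 8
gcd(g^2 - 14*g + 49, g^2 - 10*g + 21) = g - 7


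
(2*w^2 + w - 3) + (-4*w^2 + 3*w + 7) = -2*w^2 + 4*w + 4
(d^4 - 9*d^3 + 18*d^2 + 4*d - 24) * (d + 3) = d^5 - 6*d^4 - 9*d^3 + 58*d^2 - 12*d - 72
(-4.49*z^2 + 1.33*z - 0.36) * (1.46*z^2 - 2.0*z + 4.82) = -6.5554*z^4 + 10.9218*z^3 - 24.8274*z^2 + 7.1306*z - 1.7352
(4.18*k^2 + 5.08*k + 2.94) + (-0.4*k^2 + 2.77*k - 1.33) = 3.78*k^2 + 7.85*k + 1.61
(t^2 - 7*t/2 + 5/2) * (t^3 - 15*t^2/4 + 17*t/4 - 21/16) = t^5 - 29*t^4/4 + 159*t^3/8 - 409*t^2/16 + 487*t/32 - 105/32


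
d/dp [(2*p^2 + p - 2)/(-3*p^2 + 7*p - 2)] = (17*p^2 - 20*p + 12)/(9*p^4 - 42*p^3 + 61*p^2 - 28*p + 4)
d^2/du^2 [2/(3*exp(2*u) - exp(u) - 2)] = 2*((1 - 12*exp(u))*(-3*exp(2*u) + exp(u) + 2) - 2*(6*exp(u) - 1)^2*exp(u))*exp(u)/(-3*exp(2*u) + exp(u) + 2)^3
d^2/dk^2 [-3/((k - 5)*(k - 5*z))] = 6*(-(k - 5)^2 - (k - 5)*(k - 5*z) - (k - 5*z)^2)/((k - 5)^3*(k - 5*z)^3)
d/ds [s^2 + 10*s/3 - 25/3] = 2*s + 10/3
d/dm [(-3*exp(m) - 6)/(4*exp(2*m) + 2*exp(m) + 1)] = (12*exp(2*m) + 48*exp(m) + 9)*exp(m)/(16*exp(4*m) + 16*exp(3*m) + 12*exp(2*m) + 4*exp(m) + 1)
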